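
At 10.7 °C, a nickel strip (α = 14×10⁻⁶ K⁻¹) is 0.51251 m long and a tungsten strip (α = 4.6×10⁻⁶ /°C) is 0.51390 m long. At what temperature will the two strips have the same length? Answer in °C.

L₁(1 + α₁ΔT) = L₂(1 + α₂ΔT) ⇒ ΔT = (L₂ − L₁)/(α₁L₁ − α₂L₂)
L₂ − L₁ = 0.51390 − 0.51251 = 1.39×10⁻³ m
α₁L₁ − α₂L₂ = 14×10⁻⁶×0.51251 − 4.6×10⁻⁶×0.51390 = 4.8112×10⁻⁶ m/K
ΔT = 1.39×10⁻³ / 4.8112×10⁻⁶ = 288.909 K
T = 10.7 + 288.909 = 299.609 °C

T = 299.6 °C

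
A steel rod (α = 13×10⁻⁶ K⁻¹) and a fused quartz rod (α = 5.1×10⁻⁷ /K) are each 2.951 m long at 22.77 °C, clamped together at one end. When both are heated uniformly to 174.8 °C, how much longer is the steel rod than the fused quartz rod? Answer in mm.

5.60 mm

ΔT = 152.03 K
steel: ΔL = 13×10⁻⁶ × 2.951 m × 152.03 = 5.8323×10⁻³ m = 5.8323 mm
fused quartz: ΔL = 5.1×10⁻⁷ × 2.951 m × 152.03 = 2.2881×10⁻⁴ m = 0.22881 mm
difference = 5.8323 − 0.22881 = 5.60349 mm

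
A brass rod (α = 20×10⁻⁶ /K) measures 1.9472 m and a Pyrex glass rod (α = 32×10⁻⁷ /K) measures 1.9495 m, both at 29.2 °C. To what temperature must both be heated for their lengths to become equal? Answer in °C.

L₁(1 + α₁ΔT) = L₂(1 + α₂ΔT) ⇒ ΔT = (L₂ − L₁)/(α₁L₁ − α₂L₂)
L₂ − L₁ = 1.9495 − 1.9472 = 2.30×10⁻³ m
α₁L₁ − α₂L₂ = 20×10⁻⁶×1.9472 − 32×10⁻⁷×1.9495 = 3.27056×10⁻⁵ m/K
ΔT = 2.30×10⁻³ / 3.27056×10⁻⁵ = 70.3243 K
T = 29.2 + 70.3243 = 99.5243 °C

T = 99.52 °C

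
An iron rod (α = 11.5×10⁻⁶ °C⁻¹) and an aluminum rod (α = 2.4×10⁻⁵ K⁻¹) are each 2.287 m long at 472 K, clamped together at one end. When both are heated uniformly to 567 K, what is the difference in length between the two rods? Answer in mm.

ΔT = 95 K
iron: ΔL = 11.5×10⁻⁶ × 2.287 m × 95 = 2.4985×10⁻³ m = 2.4985 mm
aluminum: ΔL = 2.4×10⁻⁵ × 2.287 m × 95 = 5.2144×10⁻³ m = 5.2144 mm
difference = 5.2144 − 2.4985 = 2.7159 mm

2.72 mm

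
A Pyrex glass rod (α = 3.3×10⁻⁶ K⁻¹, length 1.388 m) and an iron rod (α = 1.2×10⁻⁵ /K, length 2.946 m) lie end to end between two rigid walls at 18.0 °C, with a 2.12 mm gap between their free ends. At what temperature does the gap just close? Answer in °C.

Gap closes when ΔL₁ + ΔL₂ = 2.12 mm = 2.12×10⁻³ m
(α₁L₁ + α₂L₂)ΔT = g
α₁L₁ + α₂L₂ = 3.3×10⁻⁶×1.388 + 1.2×10⁻⁵×2.946 = 3.99324×10⁻⁵ m/K
ΔT = 2.12×10⁻³ / 3.99324×10⁻⁵ = 53.090 K
T = 18.0 + 53.090 = 71.090 °C

T = 71.1 °C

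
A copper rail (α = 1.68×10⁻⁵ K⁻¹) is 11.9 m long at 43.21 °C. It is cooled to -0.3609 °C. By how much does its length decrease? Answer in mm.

ΔL = 8.71 mm

|ΔT| = |-0.3609 − 43.21| = 43.5709 K
ΔL = αL₀ΔT = (1.68×10⁻⁵)(11.9)(43.5709) = 8.71×10⁻³ m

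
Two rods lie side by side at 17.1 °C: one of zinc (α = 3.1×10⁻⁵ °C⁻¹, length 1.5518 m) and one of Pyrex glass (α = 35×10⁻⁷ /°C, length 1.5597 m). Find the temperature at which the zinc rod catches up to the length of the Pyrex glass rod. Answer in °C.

Equal length when α₁L₁ΔT − α₂L₂ΔT = L₂ − L₁ = 7.90×10⁻³ m
α₁L₁ = 4.81058×10⁻⁵, α₂L₂ = 5.45895×10⁻⁶ → Δ(αL) = 4.264685×10⁻⁵ m/K
ΔT = 7.90×10⁻³ / 4.264685×10⁻⁵ = 185.242 K, so T = 17.1 + 185.242 = 202.342 °C

T = 202.3 °C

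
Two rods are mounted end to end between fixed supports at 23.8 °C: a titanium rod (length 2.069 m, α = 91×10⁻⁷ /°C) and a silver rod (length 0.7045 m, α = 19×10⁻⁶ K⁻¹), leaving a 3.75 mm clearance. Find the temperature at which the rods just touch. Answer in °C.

α₁L₁ = 1.88279×10⁻⁵ m/K, α₂L₂ = 1.33855×10⁻⁵ m/K → total 3.22134×10⁻⁵ m/K
ΔT = g/(α₁L₁+α₂L₂) = 3.75×10⁻³ / 3.22134×10⁻⁵ = 116.41 K
T = 23.8 + 116.41 = 140.21 °C

T = 140 °C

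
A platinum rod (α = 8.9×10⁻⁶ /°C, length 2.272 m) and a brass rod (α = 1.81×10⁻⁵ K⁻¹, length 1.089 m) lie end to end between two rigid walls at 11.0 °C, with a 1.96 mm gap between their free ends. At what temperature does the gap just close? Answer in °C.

α₁L₁ = 2.02208×10⁻⁵ m/K, α₂L₂ = 1.97109×10⁻⁵ m/K → total 3.99317×10⁻⁵ m/K
ΔT = g/(α₁L₁+α₂L₂) = 1.96×10⁻³ / 3.99317×10⁻⁵ = 49.084 K
T = 11.0 + 49.084 = 60.084 °C

T = 60.1 °C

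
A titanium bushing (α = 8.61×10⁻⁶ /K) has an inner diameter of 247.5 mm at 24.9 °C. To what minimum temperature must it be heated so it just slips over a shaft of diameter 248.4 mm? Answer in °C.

Required Δd = 248.4 − 247.5 = 0.9 mm
Δd = αd₀ΔT ⇒ ΔT = Δd/(αd₀) = 0.9 / (8.61×10⁻⁶ × 247.5) = 422.34 K
T_min = 24.9 + 422.34 = 447.24 °C

T = 447 °C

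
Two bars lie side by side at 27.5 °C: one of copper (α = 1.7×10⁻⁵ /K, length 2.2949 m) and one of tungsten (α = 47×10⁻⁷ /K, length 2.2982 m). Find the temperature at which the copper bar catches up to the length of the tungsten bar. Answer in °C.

Equal length when α₁L₁ΔT − α₂L₂ΔT = L₂ − L₁ = 3.30×10⁻³ m
α₁L₁ = 3.90133×10⁻⁵, α₂L₂ = 1.080154×10⁻⁵ → Δ(αL) = 2.821176×10⁻⁵ m/K
ΔT = 3.30×10⁻³ / 2.821176×10⁻⁵ = 116.972 K, so T = 27.5 + 116.972 = 144.472 °C

T = 144.5 °C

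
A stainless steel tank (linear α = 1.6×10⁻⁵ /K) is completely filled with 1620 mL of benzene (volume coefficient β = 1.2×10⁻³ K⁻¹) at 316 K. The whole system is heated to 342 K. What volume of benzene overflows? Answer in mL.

48.5 mL

The tank also expands: β_container ≈ 3α = 4.8×10⁻⁵ /K
Net overflow = V₀(β_liq − 3α_cont)ΔT
β − 3α = 1.20×10⁻³ − 4.8×10⁻⁵ = 1.152×10⁻³ /K; ΔT = 26 K
ΔV = 1620 × 1.152×10⁻³ × 26 = 48.5 mL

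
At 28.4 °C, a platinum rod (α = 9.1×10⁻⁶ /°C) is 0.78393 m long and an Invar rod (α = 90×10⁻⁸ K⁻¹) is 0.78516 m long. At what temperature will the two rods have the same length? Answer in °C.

T = 219.8 °C

Equal length when α₁L₁ΔT − α₂L₂ΔT = L₂ − L₁ = 1.23×10⁻³ m
α₁L₁ = 7.133763×10⁻⁶, α₂L₂ = 7.06644×10⁻⁷ → Δ(αL) = 6.427119×10⁻⁶ m/K
ΔT = 1.23×10⁻³ / 6.427119×10⁻⁶ = 191.377 K, so T = 28.4 + 191.377 = 219.777 °C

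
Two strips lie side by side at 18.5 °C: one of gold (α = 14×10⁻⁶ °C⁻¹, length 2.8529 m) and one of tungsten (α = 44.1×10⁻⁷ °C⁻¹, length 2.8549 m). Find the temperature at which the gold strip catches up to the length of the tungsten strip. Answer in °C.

Equal length when α₁L₁ΔT − α₂L₂ΔT = L₂ − L₁ = 2.00×10⁻³ m
α₁L₁ = 3.99406×10⁻⁵, α₂L₂ = 1.2590109×10⁻⁵ → Δ(αL) = 2.7350491×10⁻⁵ m/K
ΔT = 2.00×10⁻³ / 2.7350491×10⁻⁵ = 73.1248 K, so T = 18.5 + 73.1248 = 91.6248 °C

T = 91.62 °C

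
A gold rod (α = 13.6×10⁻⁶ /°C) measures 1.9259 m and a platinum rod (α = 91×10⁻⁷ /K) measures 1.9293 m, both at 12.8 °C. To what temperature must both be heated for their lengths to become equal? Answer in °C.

T = 406.5 °C

L₁(1 + α₁ΔT) = L₂(1 + α₂ΔT) ⇒ ΔT = (L₂ − L₁)/(α₁L₁ − α₂L₂)
L₂ − L₁ = 1.9293 − 1.9259 = 3.40×10⁻³ m
α₁L₁ − α₂L₂ = 13.6×10⁻⁶×1.9259 − 91×10⁻⁷×1.9293 = 8.63561×10⁻⁶ m/K
ΔT = 3.40×10⁻³ / 8.63561×10⁻⁶ = 393.719 K
T = 12.8 + 393.719 = 406.519 °C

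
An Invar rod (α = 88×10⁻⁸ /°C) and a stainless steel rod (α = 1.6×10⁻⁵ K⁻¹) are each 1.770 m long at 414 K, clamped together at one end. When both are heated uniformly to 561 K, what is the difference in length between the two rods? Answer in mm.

ΔT = 147 K
Invar: ΔL = 88×10⁻⁸ × 1.770 m × 147 = 2.2897×10⁻⁴ m = 0.22897 mm
stainless steel: ΔL = 1.6×10⁻⁵ × 1.770 m × 147 = 4.1630×10⁻³ m = 4.1630 mm
difference = 4.1630 − 0.22897 = 3.93403 mm

3.93 mm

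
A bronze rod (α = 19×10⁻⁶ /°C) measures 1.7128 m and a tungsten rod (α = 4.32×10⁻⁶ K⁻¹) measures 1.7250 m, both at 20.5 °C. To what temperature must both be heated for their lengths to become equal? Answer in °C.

T = 506.7 °C

Equal length when α₁L₁ΔT − α₂L₂ΔT = L₂ − L₁ = 1.22×10⁻² m
α₁L₁ = 3.25432×10⁻⁵, α₂L₂ = 7.452×10⁻⁶ → Δ(αL) = 2.50912×10⁻⁵ m/K
ΔT = 1.22×10⁻² / 2.50912×10⁻⁵ = 486.226 K, so T = 20.5 + 486.226 = 506.726 °C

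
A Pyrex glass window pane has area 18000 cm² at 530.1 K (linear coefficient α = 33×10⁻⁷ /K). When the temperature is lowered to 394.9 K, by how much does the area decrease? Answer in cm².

ΔA = 16.1 cm²

Area coefficient ≈ 2α; |ΔT| = 135.2 K
ΔA = 2αA₀ΔT = 2(33×10⁻⁷)(18000)(135.2) = 16.1 cm²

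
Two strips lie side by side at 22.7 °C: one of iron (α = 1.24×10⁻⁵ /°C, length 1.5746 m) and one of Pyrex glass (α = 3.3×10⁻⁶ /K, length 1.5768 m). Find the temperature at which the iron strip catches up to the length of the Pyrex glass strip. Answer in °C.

T = 176.3 °C

L₁(1 + α₁ΔT) = L₂(1 + α₂ΔT) ⇒ ΔT = (L₂ − L₁)/(α₁L₁ − α₂L₂)
L₂ − L₁ = 1.5768 − 1.5746 = 2.20×10⁻³ m
α₁L₁ − α₂L₂ = 1.24×10⁻⁵×1.5746 − 3.3×10⁻⁶×1.5768 = 1.43216×10⁻⁵ m/K
ΔT = 2.20×10⁻³ / 1.43216×10⁻⁵ = 153.614 K
T = 22.7 + 153.614 = 176.314 °C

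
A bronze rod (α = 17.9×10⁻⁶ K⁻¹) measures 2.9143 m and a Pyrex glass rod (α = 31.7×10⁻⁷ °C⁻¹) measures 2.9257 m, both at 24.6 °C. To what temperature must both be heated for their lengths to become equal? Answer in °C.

T = 290.4 °C

L₁(1 + α₁ΔT) = L₂(1 + α₂ΔT) ⇒ ΔT = (L₂ − L₁)/(α₁L₁ − α₂L₂)
L₂ − L₁ = 2.9257 − 2.9143 = 1.14×10⁻² m
α₁L₁ − α₂L₂ = 17.9×10⁻⁶×2.9143 − 31.7×10⁻⁷×2.9257 = 4.2891501×10⁻⁵ m/K
ΔT = 1.14×10⁻² / 4.2891501×10⁻⁵ = 265.787 K
T = 24.6 + 265.787 = 290.387 °C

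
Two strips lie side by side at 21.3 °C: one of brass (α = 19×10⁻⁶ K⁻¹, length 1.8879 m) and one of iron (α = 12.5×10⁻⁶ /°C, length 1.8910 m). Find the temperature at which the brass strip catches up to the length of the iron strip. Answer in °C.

T = 274.7 °C

L₁(1 + α₁ΔT) = L₂(1 + α₂ΔT) ⇒ ΔT = (L₂ − L₁)/(α₁L₁ − α₂L₂)
L₂ − L₁ = 1.8910 − 1.8879 = 3.10×10⁻³ m
α₁L₁ − α₂L₂ = 19×10⁻⁶×1.8879 − 12.5×10⁻⁶×1.8910 = 1.22326×10⁻⁵ m/K
ΔT = 3.10×10⁻³ / 1.22326×10⁻⁵ = 253.421 K
T = 21.3 + 253.421 = 274.721 °C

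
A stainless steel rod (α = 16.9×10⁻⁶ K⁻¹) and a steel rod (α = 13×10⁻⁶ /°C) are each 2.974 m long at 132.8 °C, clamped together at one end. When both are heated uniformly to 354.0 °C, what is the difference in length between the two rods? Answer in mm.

2.57 mm

ΔT = 221.2 K
stainless steel: ΔL = 16.9×10⁻⁶ × 2.974 m × 221.2 = 1.1118×10⁻² m = 11.118 mm
steel: ΔL = 13×10⁻⁶ × 2.974 m × 221.2 = 8.5520×10⁻³ m = 8.5520 mm
difference = 11.118 − 8.5520 = 2.566 mm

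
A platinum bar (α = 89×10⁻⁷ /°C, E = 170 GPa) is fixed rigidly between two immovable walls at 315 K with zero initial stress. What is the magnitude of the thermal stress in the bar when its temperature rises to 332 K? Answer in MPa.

Fully constrained: the free strain ε = αΔT is blocked, so σ = Eε = EαΔT.
|ΔT| = 17 K
σ = 170×10⁹ × 89×10⁻⁷ × 17 = 2.57×10⁷ Pa

σ = 25.7 MPa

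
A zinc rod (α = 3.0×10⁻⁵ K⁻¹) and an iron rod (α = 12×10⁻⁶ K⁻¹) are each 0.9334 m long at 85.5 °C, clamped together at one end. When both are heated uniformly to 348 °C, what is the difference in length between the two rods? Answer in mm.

ΔT = 262.5 K
zinc: ΔL = 3.0×10⁻⁵ × 0.9334 m × 262.5 = 7.3505×10⁻³ m = 7.3505 mm
iron: ΔL = 12×10⁻⁶ × 0.9334 m × 262.5 = 2.9402×10⁻³ m = 2.9402 mm
difference = 7.3505 − 2.9402 = 4.4103 mm

4.41 mm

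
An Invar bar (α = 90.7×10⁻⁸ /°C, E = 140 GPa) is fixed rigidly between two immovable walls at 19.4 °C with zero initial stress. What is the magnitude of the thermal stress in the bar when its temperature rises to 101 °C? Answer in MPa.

σ = 10.4 MPa

Fully constrained: the free strain ε = αΔT is blocked, so σ = Eε = EαΔT.
|ΔT| = 81.6 K
σ = 140×10⁹ × 90.7×10⁻⁸ × 81.6 = 1.04×10⁷ Pa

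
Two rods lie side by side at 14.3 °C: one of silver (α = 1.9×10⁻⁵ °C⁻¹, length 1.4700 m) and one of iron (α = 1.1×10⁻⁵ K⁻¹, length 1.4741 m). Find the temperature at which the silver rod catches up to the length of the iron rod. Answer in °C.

Equal length when α₁L₁ΔT − α₂L₂ΔT = L₂ − L₁ = 4.10×10⁻³ m
α₁L₁ = 2.793×10⁻⁵, α₂L₂ = 1.62151×10⁻⁵ → Δ(αL) = 1.17149×10⁻⁵ m/K
ΔT = 4.10×10⁻³ / 1.17149×10⁻⁵ = 349.982 K, so T = 14.3 + 349.982 = 364.282 °C

T = 364.3 °C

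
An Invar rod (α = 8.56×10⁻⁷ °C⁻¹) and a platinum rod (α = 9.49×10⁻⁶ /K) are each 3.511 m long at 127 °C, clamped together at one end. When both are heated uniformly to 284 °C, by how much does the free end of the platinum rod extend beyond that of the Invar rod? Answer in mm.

4.76 mm

ΔT = 157 K
Invar: ΔL = 8.56×10⁻⁷ × 3.511 m × 157 = 4.7185×10⁻⁴ m = 0.47185 mm
platinum: ΔL = 9.49×10⁻⁶ × 3.511 m × 157 = 5.2311×10⁻³ m = 5.2311 mm
difference = 5.2311 − 0.47185 = 4.75925 mm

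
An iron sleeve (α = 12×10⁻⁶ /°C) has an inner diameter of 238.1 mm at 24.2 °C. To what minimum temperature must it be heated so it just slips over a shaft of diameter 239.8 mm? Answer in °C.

Required Δd = 239.8 − 238.1 = 1.7 mm
Δd = αd₀ΔT ⇒ ΔT = Δd/(αd₀) = 1.7 / (12×10⁻⁶ × 238.1) = 594.99 K
T_min = 24.2 + 594.99 = 619.19 °C

T = 619 °C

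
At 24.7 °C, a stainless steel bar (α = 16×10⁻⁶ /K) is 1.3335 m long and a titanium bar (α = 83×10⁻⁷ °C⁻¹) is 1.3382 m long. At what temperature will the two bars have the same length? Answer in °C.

T = 484.2 °C

Equal length when α₁L₁ΔT − α₂L₂ΔT = L₂ − L₁ = 4.70×10⁻³ m
α₁L₁ = 2.1336×10⁻⁵, α₂L₂ = 1.110706×10⁻⁵ → Δ(αL) = 1.022894×10⁻⁵ m/K
ΔT = 4.70×10⁻³ / 1.022894×10⁻⁵ = 459.481 K, so T = 24.7 + 459.481 = 484.181 °C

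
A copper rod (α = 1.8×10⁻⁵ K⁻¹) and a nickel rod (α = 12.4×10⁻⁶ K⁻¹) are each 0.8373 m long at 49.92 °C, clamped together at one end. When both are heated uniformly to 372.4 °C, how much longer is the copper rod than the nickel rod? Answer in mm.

ΔT = 322.48 K
copper: ΔL = 1.8×10⁻⁵ × 0.8373 m × 322.48 = 4.8602×10⁻³ m = 4.8602 mm
nickel: ΔL = 12.4×10⁻⁶ × 0.8373 m × 322.48 = 3.3482×10⁻³ m = 3.3482 mm
difference = 4.8602 − 3.3482 = 1.5120 mm

1.51 mm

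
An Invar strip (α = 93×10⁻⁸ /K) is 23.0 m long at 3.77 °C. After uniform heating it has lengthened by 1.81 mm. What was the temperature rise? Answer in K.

ΔL = αL₀ΔT ⇒ ΔT = ΔL / (αL₀)
ΔT = 1.81×10⁻³ m / (93×10⁻⁸ × 23.0 m) = 84.619 K

ΔT = 84.6 K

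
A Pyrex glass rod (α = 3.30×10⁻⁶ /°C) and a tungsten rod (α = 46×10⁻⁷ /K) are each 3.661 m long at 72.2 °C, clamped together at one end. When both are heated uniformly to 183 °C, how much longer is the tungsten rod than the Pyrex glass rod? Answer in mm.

0.527 mm

ΔT = 110.8 K
Pyrex glass: ΔL = 3.30×10⁻⁶ × 3.661 m × 110.8 = 1.3386×10⁻³ m = 1.3386 mm
tungsten: ΔL = 46×10⁻⁷ × 3.661 m × 110.8 = 1.8659×10⁻³ m = 1.8659 mm
difference = 1.8659 − 1.3386 = 0.5273 mm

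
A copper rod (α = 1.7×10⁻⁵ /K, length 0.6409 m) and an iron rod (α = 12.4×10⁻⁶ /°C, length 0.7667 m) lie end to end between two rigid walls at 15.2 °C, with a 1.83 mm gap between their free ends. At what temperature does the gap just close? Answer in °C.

α₁L₁ = 1.08953×10⁻⁵ m/K, α₂L₂ = 9.50708×10⁻⁶ m/K → total 2.040238×10⁻⁵ m/K
ΔT = g/(α₁L₁+α₂L₂) = 1.83×10⁻³ / 2.040238×10⁻⁵ = 89.70 K
T = 15.2 + 89.70 = 104.90 °C

T = 105 °C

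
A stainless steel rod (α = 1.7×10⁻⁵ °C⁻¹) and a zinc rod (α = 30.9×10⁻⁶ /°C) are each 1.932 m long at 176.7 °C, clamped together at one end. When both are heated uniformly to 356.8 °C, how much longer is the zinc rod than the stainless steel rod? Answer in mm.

4.84 mm

ΔT = 180.1 K
stainless steel: ΔL = 1.7×10⁻⁵ × 1.932 m × 180.1 = 5.9152×10⁻³ m = 5.9152 mm
zinc: ΔL = 30.9×10⁻⁶ × 1.932 m × 180.1 = 1.0752×10⁻² m = 10.752 mm
difference = 10.752 − 5.9152 = 4.8368 mm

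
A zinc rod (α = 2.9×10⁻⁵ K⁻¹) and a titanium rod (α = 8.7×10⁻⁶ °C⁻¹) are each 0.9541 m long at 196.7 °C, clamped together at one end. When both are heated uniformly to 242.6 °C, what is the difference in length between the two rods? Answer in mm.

ΔT = 45.9 K
zinc: ΔL = 2.9×10⁻⁵ × 0.9541 m × 45.9 = 1.2700×10⁻³ m = 1.2700 mm
titanium: ΔL = 8.7×10⁻⁶ × 0.9541 m × 45.9 = 3.8100×10⁻⁴ m = 0.38100 mm
difference = 1.2700 − 0.38100 = 0.889 mm

0.889 mm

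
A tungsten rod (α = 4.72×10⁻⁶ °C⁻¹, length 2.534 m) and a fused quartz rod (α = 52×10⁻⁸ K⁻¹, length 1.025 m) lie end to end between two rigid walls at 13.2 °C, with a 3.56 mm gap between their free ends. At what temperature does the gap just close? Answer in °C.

T = 298 °C

α₁L₁ = 1.196048×10⁻⁵ m/K, α₂L₂ = 5.330×10⁻⁷ m/K → total 1.249348×10⁻⁵ m/K
ΔT = g/(α₁L₁+α₂L₂) = 3.56×10⁻³ / 1.249348×10⁻⁵ = 284.95 K
T = 13.2 + 284.95 = 298.15 °C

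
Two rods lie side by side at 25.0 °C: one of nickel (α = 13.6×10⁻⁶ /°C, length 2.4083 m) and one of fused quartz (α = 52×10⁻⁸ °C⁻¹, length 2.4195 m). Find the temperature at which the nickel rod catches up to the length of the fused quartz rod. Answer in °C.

T = 380.6 °C

L₁(1 + α₁ΔT) = L₂(1 + α₂ΔT) ⇒ ΔT = (L₂ − L₁)/(α₁L₁ − α₂L₂)
L₂ − L₁ = 2.4195 − 2.4083 = 1.12×10⁻² m
α₁L₁ − α₂L₂ = 13.6×10⁻⁶×2.4083 − 52×10⁻⁸×2.4195 = 3.149474×10⁻⁵ m/K
ΔT = 1.12×10⁻² / 3.149474×10⁻⁵ = 355.615 K
T = 25.0 + 355.615 = 380.615 °C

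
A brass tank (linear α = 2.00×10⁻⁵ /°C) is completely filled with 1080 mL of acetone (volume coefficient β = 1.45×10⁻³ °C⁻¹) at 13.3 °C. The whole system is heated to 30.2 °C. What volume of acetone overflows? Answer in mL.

The tank also expands: β_container ≈ 3α = 6.0×10⁻⁵ /K
Net overflow = V₀(β_liq − 3α_cont)ΔT
β − 3α = 1.45×10⁻³ − 6.0×10⁻⁵ = 1.39×10⁻³ /K; ΔT = 16.9 K
ΔV = 1080 × 1.39×10⁻³ × 16.9 = 25.4 mL

25.4 mL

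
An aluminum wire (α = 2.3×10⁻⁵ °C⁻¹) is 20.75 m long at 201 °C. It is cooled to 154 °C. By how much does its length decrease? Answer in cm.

ΔL = 2.24 cm

|ΔT| = |154 − 201| = 47 K
ΔL = αL₀ΔT = (2.3×10⁻⁵)(20.75)(47) = 2.24×10⁻² m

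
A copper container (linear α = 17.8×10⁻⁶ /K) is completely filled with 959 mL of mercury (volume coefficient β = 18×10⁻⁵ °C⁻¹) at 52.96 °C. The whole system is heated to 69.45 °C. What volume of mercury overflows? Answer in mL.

2.00 mL

The container also expands: β_container ≈ 3α = 5.34×10⁻⁵ /K
Net overflow = V₀(β_liq − 3α_cont)ΔT
β − 3α = 1.80×10⁻⁴ − 5.34×10⁻⁵ = 1.266×10⁻⁴ /K; ΔT = 16.49 K
ΔV = 959 × 1.266×10⁻⁴ × 16.49 = 2.00 mL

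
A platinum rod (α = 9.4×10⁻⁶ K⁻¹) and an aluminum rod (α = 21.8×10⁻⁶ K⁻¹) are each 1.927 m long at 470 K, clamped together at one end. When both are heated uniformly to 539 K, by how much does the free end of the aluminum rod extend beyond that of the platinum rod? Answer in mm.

1.65 mm

ΔT = 69 K
platinum: ΔL = 9.4×10⁻⁶ × 1.927 m × 69 = 1.2499×10⁻³ m = 1.2499 mm
aluminum: ΔL = 21.8×10⁻⁶ × 1.927 m × 69 = 2.8986×10⁻³ m = 2.8986 mm
difference = 2.8986 − 1.2499 = 1.6487 mm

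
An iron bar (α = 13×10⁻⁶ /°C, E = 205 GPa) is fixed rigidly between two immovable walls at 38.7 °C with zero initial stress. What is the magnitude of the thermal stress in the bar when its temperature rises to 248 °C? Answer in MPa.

σ = 558 MPa

Fully constrained: the free strain ε = αΔT is blocked, so σ = Eε = EαΔT.
|ΔT| = 209.3 K
σ = 205×10⁹ × 13×10⁻⁶ × 209.3 = 5.58×10⁸ Pa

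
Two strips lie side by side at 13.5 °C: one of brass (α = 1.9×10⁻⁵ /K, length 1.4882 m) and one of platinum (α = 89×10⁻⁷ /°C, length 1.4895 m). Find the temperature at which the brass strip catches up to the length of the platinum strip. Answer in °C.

L₁(1 + α₁ΔT) = L₂(1 + α₂ΔT) ⇒ ΔT = (L₂ − L₁)/(α₁L₁ − α₂L₂)
L₂ − L₁ = 1.4895 − 1.4882 = 1.30×10⁻³ m
α₁L₁ − α₂L₂ = 1.9×10⁻⁵×1.4882 − 89×10⁻⁷×1.4895 = 1.501925×10⁻⁵ m/K
ΔT = 1.30×10⁻³ / 1.501925×10⁻⁵ = 86.556 K
T = 13.5 + 86.556 = 100.056 °C

T = 100.1 °C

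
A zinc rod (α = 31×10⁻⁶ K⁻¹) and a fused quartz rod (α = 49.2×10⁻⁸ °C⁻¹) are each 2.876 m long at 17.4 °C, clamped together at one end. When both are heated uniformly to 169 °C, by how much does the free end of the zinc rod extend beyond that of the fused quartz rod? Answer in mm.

13.3 mm

ΔT = 151.6 K
zinc: ΔL = 31×10⁻⁶ × 2.876 m × 151.6 = 1.3516×10⁻² m = 13.516 mm
fused quartz: ΔL = 49.2×10⁻⁸ × 2.876 m × 151.6 = 2.1451×10⁻⁴ m = 0.21451 mm
difference = 13.516 − 0.21451 = 13.30149 mm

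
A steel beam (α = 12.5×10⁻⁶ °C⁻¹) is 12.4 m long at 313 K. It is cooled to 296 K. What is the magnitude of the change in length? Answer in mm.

|ΔT| = |296 − 313| = 17 K
ΔL = αL₀ΔT = (12.5×10⁻⁶)(12.4)(17) = 2.64×10⁻³ m

ΔL = 2.64 mm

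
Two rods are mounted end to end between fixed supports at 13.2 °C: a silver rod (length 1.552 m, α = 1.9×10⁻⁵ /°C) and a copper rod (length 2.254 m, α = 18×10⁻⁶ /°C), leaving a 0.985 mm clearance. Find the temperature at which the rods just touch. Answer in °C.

T = 27.3 °C

α₁L₁ = 2.9488×10⁻⁵ m/K, α₂L₂ = 4.0572×10⁻⁵ m/K → total 7.006×10⁻⁵ m/K
ΔT = g/(α₁L₁+α₂L₂) = 9.85×10⁻⁴ / 7.006×10⁻⁵ = 14.059 K
T = 13.2 + 14.059 = 27.259 °C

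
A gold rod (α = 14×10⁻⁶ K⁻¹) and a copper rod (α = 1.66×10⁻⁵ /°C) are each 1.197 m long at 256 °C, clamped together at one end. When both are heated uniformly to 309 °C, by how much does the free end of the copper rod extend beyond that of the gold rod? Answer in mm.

ΔT = 53 K
gold: ΔL = 14×10⁻⁶ × 1.197 m × 53 = 8.8817×10⁻⁴ m = 0.88817 mm
copper: ΔL = 1.66×10⁻⁵ × 1.197 m × 53 = 1.0531×10⁻³ m = 1.0531 mm
difference = 1.0531 − 0.88817 = 0.16493 mm

0.165 mm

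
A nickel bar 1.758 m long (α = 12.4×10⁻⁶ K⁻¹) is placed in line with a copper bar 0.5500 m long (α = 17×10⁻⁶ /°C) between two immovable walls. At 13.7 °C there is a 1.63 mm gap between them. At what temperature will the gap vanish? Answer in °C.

T = 66.0 °C

α₁L₁ = 2.17992×10⁻⁵ m/K, α₂L₂ = 9.350×10⁻⁶ m/K → total 3.11492×10⁻⁵ m/K
ΔT = g/(α₁L₁+α₂L₂) = 1.63×10⁻³ / 3.11492×10⁻⁵ = 52.329 K
T = 13.7 + 52.329 = 66.029 °C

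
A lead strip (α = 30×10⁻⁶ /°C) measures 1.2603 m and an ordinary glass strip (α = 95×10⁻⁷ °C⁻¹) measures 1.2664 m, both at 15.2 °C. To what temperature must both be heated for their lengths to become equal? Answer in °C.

T = 251.8 °C

Equal length when α₁L₁ΔT − α₂L₂ΔT = L₂ − L₁ = 6.10×10⁻³ m
α₁L₁ = 3.7809×10⁻⁵, α₂L₂ = 1.20308×10⁻⁵ → Δ(αL) = 2.57782×10⁻⁵ m/K
ΔT = 6.10×10⁻³ / 2.57782×10⁻⁵ = 236.634 K, so T = 15.2 + 236.634 = 251.834 °C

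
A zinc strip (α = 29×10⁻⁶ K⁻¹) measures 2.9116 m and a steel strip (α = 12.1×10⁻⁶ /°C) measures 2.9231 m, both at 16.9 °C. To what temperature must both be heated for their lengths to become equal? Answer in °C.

T = 251.3 °C

Equal length when α₁L₁ΔT − α₂L₂ΔT = L₂ − L₁ = 1.15×10⁻² m
α₁L₁ = 8.44364×10⁻⁵, α₂L₂ = 3.536951×10⁻⁵ → Δ(αL) = 4.906689×10⁻⁵ m/K
ΔT = 1.15×10⁻² / 4.906689×10⁻⁵ = 234.374 K, so T = 16.9 + 234.374 = 251.274 °C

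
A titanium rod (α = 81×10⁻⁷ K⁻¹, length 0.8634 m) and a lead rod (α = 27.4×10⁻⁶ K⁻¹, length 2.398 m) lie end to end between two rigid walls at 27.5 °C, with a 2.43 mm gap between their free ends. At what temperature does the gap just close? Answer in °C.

T = 60.9 °C

Gap closes when ΔL₁ + ΔL₂ = 2.43 mm = 2.43×10⁻³ m
(α₁L₁ + α₂L₂)ΔT = g
α₁L₁ + α₂L₂ = 81×10⁻⁷×0.8634 + 27.4×10⁻⁶×2.398 = 7.269874×10⁻⁵ m/K
ΔT = 2.43×10⁻³ / 7.269874×10⁻⁵ = 33.426 K
T = 27.5 + 33.426 = 60.926 °C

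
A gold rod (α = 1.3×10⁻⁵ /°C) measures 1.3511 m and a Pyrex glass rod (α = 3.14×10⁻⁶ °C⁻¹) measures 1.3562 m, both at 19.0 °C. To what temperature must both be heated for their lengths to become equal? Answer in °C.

T = 402.3 °C

Equal length when α₁L₁ΔT − α₂L₂ΔT = L₂ − L₁ = 5.10×10⁻³ m
α₁L₁ = 1.75643×10⁻⁵, α₂L₂ = 4.258468×10⁻⁶ → Δ(αL) = 1.3305832×10⁻⁵ m/K
ΔT = 5.10×10⁻³ / 1.3305832×10⁻⁵ = 383.291 K, so T = 19.0 + 383.291 = 402.291 °C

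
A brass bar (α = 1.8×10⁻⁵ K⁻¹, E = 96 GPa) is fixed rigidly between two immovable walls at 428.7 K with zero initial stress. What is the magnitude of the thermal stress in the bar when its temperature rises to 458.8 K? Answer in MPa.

σ = 52.0 MPa

Fully constrained: the free strain ε = αΔT is blocked, so σ = Eε = EαΔT.
|ΔT| = 30.1 K
σ = 96.0×10⁹ × 1.8×10⁻⁵ × 30.1 = 5.20×10⁷ Pa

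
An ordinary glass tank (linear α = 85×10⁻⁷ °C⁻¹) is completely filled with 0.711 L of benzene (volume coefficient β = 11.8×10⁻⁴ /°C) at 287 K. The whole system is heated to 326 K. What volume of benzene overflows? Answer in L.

0.0320 L

The tank also expands: β_container ≈ 3α = 2.55×10⁻⁵ /K
Net overflow = V₀(β_liq − 3α_cont)ΔT
β − 3α = 1.18×10⁻³ − 2.55×10⁻⁵ = 1.1545×10⁻³ /K; ΔT = 39 K
ΔV = 0.711 × 1.1545×10⁻³ × 39 = 0.0320 L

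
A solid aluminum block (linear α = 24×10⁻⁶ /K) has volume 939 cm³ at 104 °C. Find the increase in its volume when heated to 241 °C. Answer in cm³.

Isotropic solid: β ≈ 3α = 7.2×10⁻⁵ /K; ΔT = 137 K
ΔV = 3αV₀ΔT = 3(24×10⁻⁶)(939)(137) = 9.26 cm³

ΔV = 9.26 cm³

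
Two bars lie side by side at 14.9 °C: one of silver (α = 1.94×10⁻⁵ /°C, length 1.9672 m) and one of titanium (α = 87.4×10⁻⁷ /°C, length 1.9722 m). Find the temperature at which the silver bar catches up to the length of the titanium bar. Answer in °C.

T = 253.8 °C

L₁(1 + α₁ΔT) = L₂(1 + α₂ΔT) ⇒ ΔT = (L₂ − L₁)/(α₁L₁ − α₂L₂)
L₂ − L₁ = 1.9722 − 1.9672 = 5.00×10⁻³ m
α₁L₁ − α₂L₂ = 1.94×10⁻⁵×1.9672 − 87.4×10⁻⁷×1.9722 = 2.0926652×10⁻⁵ m/K
ΔT = 5.00×10⁻³ / 2.0926652×10⁻⁵ = 238.930 K
T = 14.9 + 238.930 = 253.830 °C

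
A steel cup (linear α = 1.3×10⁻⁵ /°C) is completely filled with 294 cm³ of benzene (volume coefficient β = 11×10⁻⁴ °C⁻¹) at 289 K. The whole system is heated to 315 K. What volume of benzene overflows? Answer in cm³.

8.11 cm³

The cup also expands: β_container ≈ 3α = 3.9×10⁻⁵ /K
Net overflow = V₀(β_liq − 3α_cont)ΔT
β − 3α = 1.10×10⁻³ − 3.9×10⁻⁵ = 1.061×10⁻³ /K; ΔT = 26 K
ΔV = 294 × 1.061×10⁻³ × 26 = 8.11 cm³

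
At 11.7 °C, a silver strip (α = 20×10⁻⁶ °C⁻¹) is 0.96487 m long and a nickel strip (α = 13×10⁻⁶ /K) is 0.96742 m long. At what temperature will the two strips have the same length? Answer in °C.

Equal length when α₁L₁ΔT − α₂L₂ΔT = L₂ − L₁ = 2.55×10⁻³ m
α₁L₁ = 1.92974×10⁻⁵, α₂L₂ = 1.257646×10⁻⁵ → Δ(αL) = 6.72094×10⁻⁶ m/K
ΔT = 2.55×10⁻³ / 6.72094×10⁻⁶ = 379.411 K, so T = 11.7 + 379.411 = 391.111 °C

T = 391.1 °C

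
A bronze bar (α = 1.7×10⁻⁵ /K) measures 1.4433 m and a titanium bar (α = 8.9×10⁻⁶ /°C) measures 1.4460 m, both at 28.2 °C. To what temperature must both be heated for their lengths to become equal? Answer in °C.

Equal length when α₁L₁ΔT − α₂L₂ΔT = L₂ − L₁ = 2.70×10⁻³ m
α₁L₁ = 2.45361×10⁻⁵, α₂L₂ = 1.28694×10⁻⁵ → Δ(αL) = 1.16667×10⁻⁵ m/K
ΔT = 2.70×10⁻³ / 1.16667×10⁻⁵ = 231.428 K, so T = 28.2 + 231.428 = 259.628 °C

T = 259.6 °C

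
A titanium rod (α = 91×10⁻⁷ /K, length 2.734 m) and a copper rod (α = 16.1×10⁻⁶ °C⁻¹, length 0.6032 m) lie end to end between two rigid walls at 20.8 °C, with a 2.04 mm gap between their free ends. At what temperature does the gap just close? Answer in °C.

Gap closes when ΔL₁ + ΔL₂ = 2.04 mm = 2.04×10⁻³ m
(α₁L₁ + α₂L₂)ΔT = g
α₁L₁ + α₂L₂ = 91×10⁻⁷×2.734 + 16.1×10⁻⁶×0.6032 = 3.459092×10⁻⁵ m/K
ΔT = 2.04×10⁻³ / 3.459092×10⁻⁵ = 58.975 K
T = 20.8 + 58.975 = 79.775 °C

T = 79.8 °C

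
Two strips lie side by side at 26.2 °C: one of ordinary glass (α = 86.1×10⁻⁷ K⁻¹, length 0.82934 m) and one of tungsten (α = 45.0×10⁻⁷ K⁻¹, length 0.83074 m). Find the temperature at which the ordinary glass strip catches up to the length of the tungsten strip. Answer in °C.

T = 437.7 °C

Equal length when α₁L₁ΔT − α₂L₂ΔT = L₂ − L₁ = 1.40×10⁻³ m
α₁L₁ = 7.1406174×10⁻⁶, α₂L₂ = 3.73833×10⁻⁶ → Δ(αL) = 3.4022874×10⁻⁶ m/K
ΔT = 1.40×10⁻³ / 3.4022874×10⁻⁶ = 411.488 K, so T = 26.2 + 411.488 = 437.688 °C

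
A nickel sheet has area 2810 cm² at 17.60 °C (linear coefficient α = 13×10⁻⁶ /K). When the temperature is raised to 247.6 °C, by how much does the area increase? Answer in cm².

Area coefficient ≈ 2α; |ΔT| = 230.00 K
ΔA = 2αA₀ΔT = 2(13×10⁻⁶)(2810)(230.00) = 16.8 cm²

ΔA = 16.8 cm²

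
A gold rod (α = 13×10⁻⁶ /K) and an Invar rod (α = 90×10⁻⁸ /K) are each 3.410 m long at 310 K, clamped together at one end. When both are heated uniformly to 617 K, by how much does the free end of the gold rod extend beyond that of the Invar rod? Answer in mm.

12.7 mm

ΔT = 307 K
gold: ΔL = 13×10⁻⁶ × 3.410 m × 307 = 1.3609×10⁻² m = 13.609 mm
Invar: ΔL = 90×10⁻⁸ × 3.410 m × 307 = 9.4218×10⁻⁴ m = 0.94218 mm
difference = 13.609 − 0.94218 = 12.66682 mm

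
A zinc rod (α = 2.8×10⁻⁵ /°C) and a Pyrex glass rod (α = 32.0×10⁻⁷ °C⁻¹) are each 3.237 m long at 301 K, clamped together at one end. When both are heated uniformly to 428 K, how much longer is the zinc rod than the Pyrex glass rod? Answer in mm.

10.2 mm

ΔT = 127 K
zinc: ΔL = 2.8×10⁻⁵ × 3.237 m × 127 = 1.1511×10⁻² m = 11.511 mm
Pyrex glass: ΔL = 32.0×10⁻⁷ × 3.237 m × 127 = 1.3155×10⁻³ m = 1.3155 mm
difference = 11.511 − 1.3155 = 10.1955 mm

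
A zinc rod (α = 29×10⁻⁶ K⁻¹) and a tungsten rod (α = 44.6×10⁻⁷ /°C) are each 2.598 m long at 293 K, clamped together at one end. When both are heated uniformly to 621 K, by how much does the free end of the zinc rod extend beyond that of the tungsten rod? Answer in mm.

20.9 mm

ΔT = 328 K
zinc: ΔL = 29×10⁻⁶ × 2.598 m × 328 = 2.4712×10⁻² m = 24.712 mm
tungsten: ΔL = 44.6×10⁻⁷ × 2.598 m × 328 = 3.8006×10⁻³ m = 3.8006 mm
difference = 24.712 − 3.8006 = 20.9114 mm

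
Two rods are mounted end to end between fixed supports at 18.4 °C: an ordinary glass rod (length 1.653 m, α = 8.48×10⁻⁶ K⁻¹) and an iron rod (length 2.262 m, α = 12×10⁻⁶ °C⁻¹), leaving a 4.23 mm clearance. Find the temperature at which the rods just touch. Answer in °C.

Gap closes when ΔL₁ + ΔL₂ = 4.23 mm = 4.23×10⁻³ m
(α₁L₁ + α₂L₂)ΔT = g
α₁L₁ + α₂L₂ = 8.48×10⁻⁶×1.653 + 12×10⁻⁶×2.262 = 4.116144×10⁻⁵ m/K
ΔT = 4.23×10⁻³ / 4.116144×10⁻⁵ = 102.77 K
T = 18.4 + 102.77 = 121.17 °C

T = 121 °C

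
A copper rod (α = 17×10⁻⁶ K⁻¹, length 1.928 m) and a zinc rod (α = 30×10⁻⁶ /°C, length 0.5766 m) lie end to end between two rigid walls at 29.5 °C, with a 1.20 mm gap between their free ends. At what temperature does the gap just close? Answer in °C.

Gap closes when ΔL₁ + ΔL₂ = 1.20 mm = 1.20×10⁻³ m
(α₁L₁ + α₂L₂)ΔT = g
α₁L₁ + α₂L₂ = 17×10⁻⁶×1.928 + 30×10⁻⁶×0.5766 = 5.0074×10⁻⁵ m/K
ΔT = 1.20×10⁻³ / 5.0074×10⁻⁵ = 23.965 K
T = 29.5 + 23.965 = 53.465 °C

T = 53.5 °C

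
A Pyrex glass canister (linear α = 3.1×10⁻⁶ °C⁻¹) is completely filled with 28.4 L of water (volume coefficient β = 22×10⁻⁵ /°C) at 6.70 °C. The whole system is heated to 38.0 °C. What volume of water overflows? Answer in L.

0.187 L

The canister also expands: β_container ≈ 3α = 9.3×10⁻⁶ /K
Net overflow = V₀(β_liq − 3α_cont)ΔT
β − 3α = 2.20×10⁻⁴ − 9.3×10⁻⁶ = 2.107×10⁻⁴ /K; ΔT = 31.30 K
ΔV = 28.4 × 2.107×10⁻⁴ × 31.30 = 0.187 L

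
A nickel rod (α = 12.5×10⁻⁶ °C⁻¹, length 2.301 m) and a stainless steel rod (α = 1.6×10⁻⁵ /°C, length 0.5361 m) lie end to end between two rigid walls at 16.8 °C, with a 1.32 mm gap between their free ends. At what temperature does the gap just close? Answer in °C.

α₁L₁ = 2.87625×10⁻⁵ m/K, α₂L₂ = 8.5776×10⁻⁶ m/K → total 3.73401×10⁻⁵ m/K
ΔT = g/(α₁L₁+α₂L₂) = 1.32×10⁻³ / 3.73401×10⁻⁵ = 35.351 K
T = 16.8 + 35.351 = 52.151 °C

T = 52.2 °C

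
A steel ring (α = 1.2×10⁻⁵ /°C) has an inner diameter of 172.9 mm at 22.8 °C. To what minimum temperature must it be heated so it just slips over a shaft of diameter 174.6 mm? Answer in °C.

Required Δd = 174.6 − 172.9 = 1.7 mm
Δd = αd₀ΔT ⇒ ΔT = Δd/(αd₀) = 1.7 / (1.2×10⁻⁵ × 172.9) = 819.36 K
T_min = 22.8 + 819.36 = 842.16 °C

T = 842 °C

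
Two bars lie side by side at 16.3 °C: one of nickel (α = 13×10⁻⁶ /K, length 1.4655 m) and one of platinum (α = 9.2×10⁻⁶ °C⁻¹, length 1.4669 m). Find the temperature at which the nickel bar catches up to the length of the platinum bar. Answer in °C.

L₁(1 + α₁ΔT) = L₂(1 + α₂ΔT) ⇒ ΔT = (L₂ − L₁)/(α₁L₁ − α₂L₂)
L₂ − L₁ = 1.4669 − 1.4655 = 1.40×10⁻³ m
α₁L₁ − α₂L₂ = 13×10⁻⁶×1.4655 − 9.2×10⁻⁶×1.4669 = 5.55602×10⁻⁶ m/K
ΔT = 1.40×10⁻³ / 5.55602×10⁻⁶ = 251.979 K
T = 16.3 + 251.979 = 268.279 °C

T = 268.3 °C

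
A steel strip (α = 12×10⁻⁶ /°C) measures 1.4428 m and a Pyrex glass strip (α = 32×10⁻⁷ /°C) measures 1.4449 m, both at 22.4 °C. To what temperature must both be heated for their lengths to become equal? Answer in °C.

T = 187.9 °C

L₁(1 + α₁ΔT) = L₂(1 + α₂ΔT) ⇒ ΔT = (L₂ − L₁)/(α₁L₁ − α₂L₂)
L₂ − L₁ = 1.4449 − 1.4428 = 2.10×10⁻³ m
α₁L₁ − α₂L₂ = 12×10⁻⁶×1.4428 − 32×10⁻⁷×1.4449 = 1.268992×10⁻⁵ m/K
ΔT = 2.10×10⁻³ / 1.268992×10⁻⁵ = 165.486 K
T = 22.4 + 165.486 = 187.886 °C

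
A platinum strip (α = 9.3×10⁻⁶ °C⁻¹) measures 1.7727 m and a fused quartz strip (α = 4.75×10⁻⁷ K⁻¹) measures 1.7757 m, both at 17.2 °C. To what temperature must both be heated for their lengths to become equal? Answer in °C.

T = 209.0 °C

L₁(1 + α₁ΔT) = L₂(1 + α₂ΔT) ⇒ ΔT = (L₂ − L₁)/(α₁L₁ − α₂L₂)
L₂ − L₁ = 1.7757 − 1.7727 = 3.00×10⁻³ m
α₁L₁ − α₂L₂ = 9.3×10⁻⁶×1.7727 − 4.75×10⁻⁷×1.7757 = 1.56426525×10⁻⁵ m/K
ΔT = 3.00×10⁻³ / 1.56426525×10⁻⁵ = 191.783 K
T = 17.2 + 191.783 = 208.983 °C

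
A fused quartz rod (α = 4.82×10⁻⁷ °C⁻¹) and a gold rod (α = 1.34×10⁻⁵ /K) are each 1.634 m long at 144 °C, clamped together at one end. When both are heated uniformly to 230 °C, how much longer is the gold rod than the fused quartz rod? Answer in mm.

1.82 mm

ΔT = 86 K
fused quartz: ΔL = 4.82×10⁻⁷ × 1.634 m × 86 = 6.7733×10⁻⁵ m = 0.067733 mm
gold: ΔL = 1.34×10⁻⁵ × 1.634 m × 86 = 1.8830×10⁻³ m = 1.8830 mm
difference = 1.8830 − 0.067733 = 1.815267 mm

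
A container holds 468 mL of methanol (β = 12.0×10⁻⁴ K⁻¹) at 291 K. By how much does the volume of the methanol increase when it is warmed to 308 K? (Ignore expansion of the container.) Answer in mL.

ΔV = 9.55 mL

|ΔT| = |308 − 291| = 17 K
ΔV = βV₀ΔT = (12.0×10⁻⁴)(468)(17) = 9.55 mL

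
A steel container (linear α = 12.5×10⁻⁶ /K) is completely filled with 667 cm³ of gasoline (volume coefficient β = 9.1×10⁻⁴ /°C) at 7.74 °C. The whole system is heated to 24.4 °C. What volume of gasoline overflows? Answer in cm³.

The container also expands: β_container ≈ 3α = 3.75×10⁻⁵ /K
Net overflow = V₀(β_liq − 3α_cont)ΔT
β − 3α = 9.10×10⁻⁴ − 3.75×10⁻⁵ = 8.725×10⁻⁴ /K; ΔT = 16.66 K
ΔV = 667 × 8.725×10⁻⁴ × 16.66 = 9.70 cm³

9.70 cm³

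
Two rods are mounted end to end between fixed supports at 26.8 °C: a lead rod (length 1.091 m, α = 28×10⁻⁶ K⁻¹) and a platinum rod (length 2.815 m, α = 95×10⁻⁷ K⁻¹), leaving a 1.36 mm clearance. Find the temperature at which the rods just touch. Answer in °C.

α₁L₁ = 3.0548×10⁻⁵ m/K, α₂L₂ = 2.67425×10⁻⁵ m/K → total 5.72905×10⁻⁵ m/K
ΔT = g/(α₁L₁+α₂L₂) = 1.36×10⁻³ / 5.72905×10⁻⁵ = 23.739 K
T = 26.8 + 23.739 = 50.539 °C

T = 50.5 °C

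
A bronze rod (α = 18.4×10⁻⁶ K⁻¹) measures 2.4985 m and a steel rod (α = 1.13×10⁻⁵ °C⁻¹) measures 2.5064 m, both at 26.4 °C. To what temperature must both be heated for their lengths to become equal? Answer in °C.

Equal length when α₁L₁ΔT − α₂L₂ΔT = L₂ − L₁ = 7.90×10⁻³ m
α₁L₁ = 4.59724×10⁻⁵, α₂L₂ = 2.832232×10⁻⁵ → Δ(αL) = 1.765008×10⁻⁵ m/K
ΔT = 7.90×10⁻³ / 1.765008×10⁻⁵ = 447.590 K, so T = 26.4 + 447.590 = 473.990 °C

T = 474.0 °C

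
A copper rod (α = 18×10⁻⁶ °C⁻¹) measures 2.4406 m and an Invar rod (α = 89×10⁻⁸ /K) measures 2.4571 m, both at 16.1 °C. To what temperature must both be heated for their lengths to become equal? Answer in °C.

T = 411.4 °C

L₁(1 + α₁ΔT) = L₂(1 + α₂ΔT) ⇒ ΔT = (L₂ − L₁)/(α₁L₁ − α₂L₂)
L₂ − L₁ = 2.4571 − 2.4406 = 1.65×10⁻² m
α₁L₁ − α₂L₂ = 18×10⁻⁶×2.4406 − 89×10⁻⁸×2.4571 = 4.1743981×10⁻⁵ m/K
ΔT = 1.65×10⁻² / 4.1743981×10⁻⁵ = 395.267 K
T = 16.1 + 395.267 = 411.367 °C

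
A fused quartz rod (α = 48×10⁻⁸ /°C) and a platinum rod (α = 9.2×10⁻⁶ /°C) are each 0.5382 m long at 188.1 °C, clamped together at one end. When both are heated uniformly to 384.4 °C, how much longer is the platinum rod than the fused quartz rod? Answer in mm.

ΔT = 196.3 K
fused quartz: ΔL = 48×10⁻⁸ × 0.5382 m × 196.3 = 5.0711×10⁻⁵ m = 0.050711 mm
platinum: ΔL = 9.2×10⁻⁶ × 0.5382 m × 196.3 = 9.7197×10⁻⁴ m = 0.97197 mm
difference = 0.97197 − 0.050711 = 0.921259 mm

0.921 mm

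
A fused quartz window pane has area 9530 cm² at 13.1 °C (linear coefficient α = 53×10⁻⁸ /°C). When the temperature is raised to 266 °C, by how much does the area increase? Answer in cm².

Area coefficient ≈ 2α; |ΔT| = 252.9 K
ΔA = 2αA₀ΔT = 2(53×10⁻⁸)(9530)(252.9) = 2.55 cm²

ΔA = 2.55 cm²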